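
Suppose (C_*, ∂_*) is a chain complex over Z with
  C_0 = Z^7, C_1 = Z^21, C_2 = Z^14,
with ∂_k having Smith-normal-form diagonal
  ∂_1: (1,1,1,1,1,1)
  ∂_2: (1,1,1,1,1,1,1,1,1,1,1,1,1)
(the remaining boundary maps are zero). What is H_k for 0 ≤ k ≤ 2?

H_0: b_0 = 7 − 0 − 6 = 1; torsion from ∂_1 factors > 1: none. So H_0 ≅ Z.
H_1: b_1 = 21 − 6 − 13 = 2; torsion from ∂_2 factors > 1: none. So H_1 ≅ Z^2.
H_2: b_2 = 14 − 13 − 0 = 1; torsion from ∂_3 factors > 1: none. So H_2 ≅ Z.

H_0 ≅ Z,  H_1 ≅ Z^2,  H_2 ≅ Z.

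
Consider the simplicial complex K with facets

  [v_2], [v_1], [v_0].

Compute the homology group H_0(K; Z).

H_0 ≅ Z^3.

Fix the vertex order v_0 < v_1 < v_2 and write every simplex with vertices in increasing order. Then dim K = 0 and the simplices of K are:

  0-simplices (3): [v_0], [v_1], [v_2]

Hence C_0 ≅ Z^3.

Reading off H_k = ker ∂_k / im ∂_{k+1}:

  H_0: rank C_0 − rank ∂_1 = 3 − 0 = 3, and there is no ∂_1, so H_0 = Z^3.

(K is a triangulation of a set of 3 points.)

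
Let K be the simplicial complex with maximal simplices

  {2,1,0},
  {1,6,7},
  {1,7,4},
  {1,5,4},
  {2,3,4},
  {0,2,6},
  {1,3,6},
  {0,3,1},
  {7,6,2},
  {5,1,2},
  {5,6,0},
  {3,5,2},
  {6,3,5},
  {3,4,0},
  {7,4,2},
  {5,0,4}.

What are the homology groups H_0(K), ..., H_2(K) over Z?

H_0 ≅ Z,  H_1 ≅ Z^2,  H_2 ≅ Z.

Fix the vertex order 0 < 1 < 2 < 3 < 4 < 5 < 6 < 7 and write every simplex with vertices in increasing order. Then dim K = 2 and the simplices of K are:

  0-simplices (8): [0], [1], [2], [3], [4], [5], [6], [7]
  1-simplices (24): (24 of them)
  2-simplices (16): [0,1,2], [0,1,3], [0,2,6], [0,3,4], [0,4,5], [0,5,6], [1,2,5], [1,3,6], [1,4,5], [1,4,7], [1,6,7], [2,3,4], [2,3,5], [2,4,7], [2,6,7], [3,5,6]

Hence C_0 ≅ Z^8, C_1 ≅ Z^24, C_2 ≅ Z^16.

The boundary map ∂_1: C_1 → C_0 sends each edge [p,q] (with p < q) to q − p.
The resulting 8×24 matrix has rank 7, and its Smith normal form has invariant factors (1,1,1,1,1,1,1).

The boundary map ∂_2: C_2 → C_1 maps a triangle to the signed sum of its edges. For instance
  ∂[1,3,6] = [3,6] − [1,6] + [1,3],
  ∂[0,1,2] = [1,2] − [0,2] + [0,1].
The resulting 24×16 matrix has rank 15, and its Smith normal form has invariant factors (1,1,1,1,1,1,1,1,1,1,1,1,1,1,1).

Reading off H_k = ker ∂_k / im ∂_{k+1}:

  H_0: rank C_0 − rank ∂_1 = 8 − 7 = 1, and the invariant factors of ∂_1 are all 1, so H_0 = Z.
  H_1: rank ker ∂_1 − rank ∂_2 = (24 − 7) − 15 = 2, and the invariant factors of ∂_2 are all 1, so H_1 = Z^2.
  H_2: rank ker ∂_2 − rank ∂_3 = (16 − 15) − 0 = 1, and there is no ∂_3, so H_2 = Z.

(K is a triangulation of the torus T^2.)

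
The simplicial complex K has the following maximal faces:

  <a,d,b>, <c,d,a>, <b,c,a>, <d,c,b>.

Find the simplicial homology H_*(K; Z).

H_0 = Z,  H_1 = 0,  H_2 = Z.

Order the vertices as a < b < c < d. Listing each simplex with vertices in this order, K has dimension 2 with simplices:

  0-simplices (4): a, b, c, d
  1-simplices (6): ab, ac, ad, bc, bd, cd
  2-simplices (4): abc, abd, acd, bcd

Hence C_0 ≅ Z^4, C_1 ≅ Z^6, C_2 ≅ Z^4.

The boundary map ∂_1: C_1 → C_0 sends each edge [p,q] (with p < q) to q − p. For instance
  ∂cd = d − c.
This gives a 4×6 integer matrix of rank 3; reducing to Smith normal form yields diagonal entries (1,1,1).

Boundary ∂_2: C_2 → C_1 acts by ∂[p,q,r] = [q,r] − [p,r] + [p,q]. For instance
  ∂abc = bc − ac + ab,
  ∂bcd = cd − bd + bc.
The 6×4 boundary matrix has rank 3 and Smith normal form diag(1,1,1).

From H_k ≅ ker(∂_k) / im(∂_{k+1}) we obtain:

  H_0: rank C_0 − rank ∂_1 = 4 − 3 = 1, and the invariant factors of ∂_1 are all 1, so H_0 ≅ Z.
  H_1: rank ker ∂_1 − rank ∂_2 = (6 − 3) − 3 = 0, and the invariant factors of ∂_2 are all 1, so H_1 ≅ 0.
  H_2: rank ker ∂_2 − rank ∂_3 = (4 − 3) − 0 = 1, and there is no ∂_3, so H_2 ≅ Z.

As a check, the Euler characteristic is 4 − 6 + 4 = 2, which agrees with 1 − 0 + 1 = 2.
(K is a triangulation of the 2-sphere S^2.)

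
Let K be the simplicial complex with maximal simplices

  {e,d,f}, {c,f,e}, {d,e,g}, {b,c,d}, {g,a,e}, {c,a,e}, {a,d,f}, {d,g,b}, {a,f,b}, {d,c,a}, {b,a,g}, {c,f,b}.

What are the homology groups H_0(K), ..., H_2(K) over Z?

H_0 ≅ Z,  H_1 ≅ Z/2,  H_2 = 0.

Order the vertices as a < b < c < d < e < f < g. Listing each simplex with vertices in this order, K has dimension 2 with simplices:

  0-simplices (7): a, b, c, d, e, f, g
  1-simplices (18): ab, ac, ad, ae, af, ag, bc, bd, bf, bg, cd, ce, cf, de, df, dg, ef, eg
  2-simplices (12): abf, abg, acd, ace, adf, aeg, bcd, bcf, bdg, cef, def, deg

giving chain groups C_0 ≅ Z^7, C_1 ≅ Z^18, C_2 ≅ Z^12.

Boundary ∂_1: C_1 → C_0 is given by ∂[p,q] = [q] − [p]. For instance
  ∂cd = d − c.
The resulting 7×18 matrix has rank 6, and its Smith normal form has invariant factors (1,1,1,1,1,1).

The boundary map ∂_2: C_2 → C_1 sends each 2-simplex [p,q,r] to [q,r] − [p,r] + [p,q]. For instance
  ∂bcd = cd − bd + bc,
  ∂bdg = dg − bg + bd.
The resulting 18×12 matrix has rank 12, and its Smith normal form has invariant factors (1,1,1,1,1,1,1,1,1,1,1,2).

Reading off H_k = ker ∂_k / im ∂_{k+1}:

  H_0: rank C_0 − rank ∂_1 = 7 − 6 = 1, and the invariant factors of ∂_1 are all 1, so H_0 ≅ Z.
  H_1: rank ker ∂_1 − rank ∂_2 = (18 − 6) − 12 = 0, and ∂_2 has invariant factor 2 > 1, so H_1 ≅ Z/2.
  H_2: rank ker ∂_2 − rank ∂_3 = (12 − 12) − 0 = 0, and there is no ∂_3, so H_2 ≅ 0.

As a check, the Euler characteristic is 7 − 18 + 12 = 1, which agrees with 1 − 0 + 0 = 1.
(K is a triangulation of the real projective plane RP^2.)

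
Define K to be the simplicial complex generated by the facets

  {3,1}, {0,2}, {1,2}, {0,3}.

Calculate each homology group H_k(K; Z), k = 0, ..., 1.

Order the vertices as 0 < 1 < 2 < 3. Listing each simplex with vertices in this order, K has dimension 1 with simplices:

  0-simplices (4): [0], [1], [2], [3]
  1-simplices (4): [0,2], [0,3], [1,2], [1,3]

so the chain groups are C_0 ≅ Z^4, C_1 ≅ Z^4.

∂_1: C_1 → C_0 sends each edge [p,q] (with p < q) to q − p. For instance
  ∂[1,3] = [3] − [1].
The resulting 4×4 matrix has rank 3, and its Smith normal form has invariant factors (1,1,1).

Computing H_k = (kernel of ∂_k) / (image of ∂_{k+1}):

  H_0: rank C_0 − rank ∂_1 = 4 − 3 = 1, and the invariant factors of ∂_1 are all 1, so H_0 ≅ Z.
  H_1: rank ker ∂_1 − rank ∂_2 = (4 − 3) − 0 = 1, and there is no ∂_2, so H_1 ≅ Z.

H_0 = Z,  H_1 = Z.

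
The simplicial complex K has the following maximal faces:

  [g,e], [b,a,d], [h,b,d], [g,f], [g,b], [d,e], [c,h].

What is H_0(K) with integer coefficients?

H_0 = Z.

Take the total order a < b < c < d < e < f < g < h on the vertex set. Then K (dimension 2) consists of the simplices:

  0-simplices (8): a, b, c, d, e, f, g, h
  1-simplices (10): ab, ad, bd, bg, bh, ch, de, dh, eg, fg
  2-simplices (2): abd, bdh

giving chain groups C_0 ≅ Z^8, C_1 ≅ Z^10, C_2 ≅ Z^2.

The boundary map ∂_1: C_1 → C_0 sends each edge [p,q] (with p < q) to q − p. For instance
  ∂fg = g − f.
This gives a 8×10 integer matrix of rank 7; reducing to Smith normal form yields diagonal entries (1,1,1,1,1,1,1).

Boundary ∂_2: C_2 → C_1 acts by ∂[p,q,r] = [q,r] − [p,r] + [p,q]. For instance
  ∂abd = bd − ad + ab,
  ∂bdh = dh − bh + bd.
As a 10×2 matrix over Z this has rank 2, with invariant factors (1,1).

Reading off H_k = ker ∂_k / im ∂_{k+1}:

  H_0: rank C_0 − rank ∂_1 = 8 − 7 = 1, and the invariant factors of ∂_1 are all 1, so H_0 ≅ Z.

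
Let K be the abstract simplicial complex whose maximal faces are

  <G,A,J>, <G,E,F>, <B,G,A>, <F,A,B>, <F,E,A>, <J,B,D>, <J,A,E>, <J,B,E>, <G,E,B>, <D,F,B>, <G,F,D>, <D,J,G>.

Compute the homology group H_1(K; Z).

H_1 = Z/2.

Order the vertices as A < B < D < E < F < G < J. Listing each simplex with vertices in this order, K has dimension 2 with simplices:

  0-simplices (7): A, B, D, E, F, G, J
  1-simplices (18): AB, AE, AF, AG, AJ, BD, BE, BF, BG, BJ, DF, DG, DJ, EF, EG, EJ, FG, GJ
  2-simplices (12): ABF, ABG, AEF, AEJ, AGJ, BDF, BDJ, BEG, BEJ, DFG, DGJ, EFG

so the chain groups are C_0 ≅ Z^7, C_1 ≅ Z^18, C_2 ≅ Z^12.

Boundary ∂_1: C_1 → C_0 is given by ∂[p,q] = [q] − [p]. For instance
  ∂AJ = J − A.
The 7×18 boundary matrix has rank 6 and Smith normal form diag(1,1,1,1,1,1).

Boundary ∂_2: C_2 → C_1 sends each 2-simplex [p,q,r] to [q,r] − [p,r] + [p,q]. For instance
  ∂AGJ = GJ − AJ + AG,
  ∂DGJ = GJ − DJ + DG.
The 18×12 boundary matrix has rank 12 and Smith normal form diag(1,1,1,1,1,1,1,1,1,1,1,2).

Now H_k = ker ∂_k / im ∂_{k+1}, so:

  H_1: rank ker ∂_1 − rank ∂_2 = (18 − 6) − 12 = 0, and ∂_2 has invariant factor 2 > 1, so H_1 = Z/2.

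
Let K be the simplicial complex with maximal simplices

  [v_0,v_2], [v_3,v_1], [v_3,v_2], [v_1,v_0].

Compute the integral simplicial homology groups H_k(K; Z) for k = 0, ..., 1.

Take the total order v_0 < v_1 < v_2 < v_3 on the vertex set. Then K (dimension 1) consists of the simplices:

  0-simplices (4): [v_0], [v_1], [v_2], [v_3]
  1-simplices (4): [v_0,v_1], [v_0,v_2], [v_1,v_3], [v_2,v_3]

giving chain groups C_0 ≅ Z^4, C_1 ≅ Z^4.

The boundary map ∂_1: C_1 → C_0 maps an edge to its endpoints' difference, ∂[p,q] = q − p.
The 4×4 boundary matrix has rank 3 and Smith normal form diag(1,1,1).

Reading off H_k = ker ∂_k / im ∂_{k+1}:

  H_0: rank C_0 − rank ∂_1 = 4 − 3 = 1, and the invariant factors of ∂_1 are all 1, so H_0 = Z.
  H_1: rank ker ∂_1 − rank ∂_2 = (4 − 3) − 0 = 1, and there is no ∂_2, so H_1 = Z.

H_0 ≅ Z,  H_1 ≅ Z.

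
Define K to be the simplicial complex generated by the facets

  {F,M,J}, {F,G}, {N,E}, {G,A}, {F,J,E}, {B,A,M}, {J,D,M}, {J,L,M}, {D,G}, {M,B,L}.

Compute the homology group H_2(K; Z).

Fix the vertex order A < B < D < E < F < G < J < L < M < N and write every simplex with vertices in increasing order. Then dim K = 2 and the simplices of K are:

  0-simplices (10): A, B, D, E, F, G, J, L, M, N
  1-simplices (17): AB, AG, AM, BL, BM, DG, DJ, DM, EF, EJ, EN, FG, FJ, FM, JL, JM, LM
  2-simplices (6): ABM, BLM, DJM, EFJ, FJM, JLM

giving chain groups C_0 ≅ Z^10, C_1 ≅ Z^17, C_2 ≅ Z^6.

The boundary map ∂_1: C_1 → C_0 is given by ∂[p,q] = [q] − [p]. For instance
  ∂LM = M − L.
The 10×17 boundary matrix has rank 9 and Smith normal form diag(1,1,1,1,1,1,1,1,1).

∂_2: C_2 → C_1 acts by ∂[p,q,r] = [q,r] − [p,r] + [p,q]. For instance
  ∂FJM = JM − FM + FJ,
  ∂DJM = JM − DM + DJ.
As a 17×6 matrix over Z this has rank 6, with invariant factors (1,1,1,1,1,1).

Reading off H_k = ker ∂_k / im ∂_{k+1}:

  H_2: rank ker ∂_2 − rank ∂_3 = (6 − 6) − 0 = 0, and there is no ∂_3, so H_2 ≅ 0.

H_2 ≅ 0.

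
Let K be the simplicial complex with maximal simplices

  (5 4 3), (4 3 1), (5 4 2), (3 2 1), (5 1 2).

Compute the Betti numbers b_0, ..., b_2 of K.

Take the total order 1 < 2 < 3 < 4 < 5 on the vertex set. Then K (dimension 2) consists of the simplices:

  0-simplices (5): [1], [2], [3], [4], [5]
  1-simplices (10): [1,2], [1,3], [1,4], [1,5], [2,3], [2,4], [2,5], [3,4], [3,5], [4,5]
  2-simplices (5): [1,2,3], [1,2,5], [1,3,4], [2,4,5], [3,4,5]

Hence C_0 ≅ Z^5, C_1 ≅ Z^10, C_2 ≅ Z^5.

Boundary ∂_1: C_1 → C_0 maps an edge to its endpoints' difference, ∂[p,q] = q − p. For instance
  ∂[4,5] = [5] − [4].
This gives a 5×10 integer matrix of rank 4; reducing to Smith normal form yields diagonal entries (1,1,1,1).

∂_2: C_2 → C_1 maps a triangle to the signed sum of its edges. For instance
  ∂[2,4,5] = [4,5] − [2,5] + [2,4],
  ∂[1,2,5] = [2,5] − [1,5] + [1,2].
This gives a 10×5 integer matrix of rank 5; reducing to Smith normal form yields diagonal entries (1,1,1,1,1).

Now H_k = ker ∂_k / im ∂_{k+1}, so:

  H_0: rank C_0 − rank ∂_1 = 5 − 4 = 1, and the invariant factors of ∂_1 are all 1, so H_0 ≅ Z.
  H_1: rank ker ∂_1 − rank ∂_2 = (10 − 4) − 5 = 1, and the invariant factors of ∂_2 are all 1, so H_1 ≅ Z.
  H_2: rank ker ∂_2 − rank ∂_3 = (5 − 5) − 0 = 0, and there is no ∂_3, so H_2 ≅ 0.

Hence the Betti numbers are b_0 = 1, b_1 = 1, b_2 = 0.

b_0 = 1, b_1 = 1, b_2 = 0.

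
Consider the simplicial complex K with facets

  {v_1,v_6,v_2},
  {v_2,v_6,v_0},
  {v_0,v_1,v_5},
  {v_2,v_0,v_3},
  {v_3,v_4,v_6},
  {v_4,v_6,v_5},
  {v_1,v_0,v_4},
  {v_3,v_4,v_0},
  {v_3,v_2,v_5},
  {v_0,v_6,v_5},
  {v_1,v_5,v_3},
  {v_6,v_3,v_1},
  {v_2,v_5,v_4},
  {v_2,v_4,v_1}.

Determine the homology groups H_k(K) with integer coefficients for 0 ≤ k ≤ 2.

H_0 ≅ Z,  H_1 ≅ Z^2,  H_2 ≅ Z.

Fix the vertex order v_0 < v_1 < v_2 < v_3 < v_4 < v_5 < v_6 and write every simplex with vertices in increasing order. Then dim K = 2 and the simplices of K are:

  0-simplices (7): [v_0], [v_1], [v_2], [v_3], [v_4], [v_5], [v_6]
  1-simplices (21): (21 of them)
  2-simplices (14): (14 of them)

Hence C_0 ≅ Z^7, C_1 ≅ Z^21, C_2 ≅ Z^14.

Boundary ∂_1: C_1 → C_0 maps an edge to its endpoints' difference, ∂[p,q] = q − p.
As a 7×21 matrix over Z this has rank 6, with invariant factors (1,1,1,1,1,1).

Boundary ∂_2: C_2 → C_1 maps a triangle to the signed sum of its edges. For instance
  ∂[v_1,v_2,v_6] = [v_2,v_6] − [v_1,v_6] + [v_1,v_2],
  ∂[v_0,v_2,v_3] = [v_2,v_3] − [v_0,v_3] + [v_0,v_2].
The resulting 21×14 matrix has rank 13, and its Smith normal form has invariant factors (1,1,1,1,1,1,1,1,1,1,1,1,1).

Reading off H_k = ker ∂_k / im ∂_{k+1}:

  H_0: rank C_0 − rank ∂_1 = 7 − 6 = 1, and the invariant factors of ∂_1 are all 1, so H_0 = Z.
  H_1: rank ker ∂_1 − rank ∂_2 = (21 − 6) − 13 = 2, and the invariant factors of ∂_2 are all 1, so H_1 = Z^2.
  H_2: rank ker ∂_2 − rank ∂_3 = (14 − 13) − 0 = 1, and there is no ∂_3, so H_2 = Z.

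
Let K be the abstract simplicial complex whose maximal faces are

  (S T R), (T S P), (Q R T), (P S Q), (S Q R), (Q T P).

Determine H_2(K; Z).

H_2 ≅ Z.

We work with the vertex ordering P < Q < R < S < T. The simplices of K, each written with vertices in increasing order, are:

  0-simplices (5): P, Q, R, S, T
  1-simplices (9): PQ, PS, PT, QR, QS, QT, RS, RT, ST
  2-simplices (6): PQS, PQT, PST, QRS, QRT, RST

so the chain groups are C_0 ≅ Z^5, C_1 ≅ Z^9, C_2 ≅ Z^6.

Boundary ∂_1: C_1 → C_0 is given by ∂[p,q] = [q] − [p]. For instance
  ∂QS = S − Q.
As a 5×9 matrix over Z this has rank 4, with invariant factors (1,1,1,1).

Boundary ∂_2: C_2 → C_1 maps a triangle to the signed sum of its edges. For instance
  ∂QRS = RS − QS + QR,
  ∂QRT = RT − QT + QR.
This gives a 9×6 integer matrix of rank 5; reducing to Smith normal form yields diagonal entries (1,1,1,1,1).

Reading off H_k = ker ∂_k / im ∂_{k+1}:

  H_2: rank ker ∂_2 − rank ∂_3 = (6 − 5) − 0 = 1, and there is no ∂_3, so H_2 ≅ Z.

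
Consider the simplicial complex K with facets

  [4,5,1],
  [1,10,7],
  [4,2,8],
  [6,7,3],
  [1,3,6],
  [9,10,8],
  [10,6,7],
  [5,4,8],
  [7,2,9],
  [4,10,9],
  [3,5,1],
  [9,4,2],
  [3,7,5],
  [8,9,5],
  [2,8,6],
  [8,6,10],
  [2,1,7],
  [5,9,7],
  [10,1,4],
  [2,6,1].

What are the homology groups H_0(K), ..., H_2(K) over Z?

H_0 = Z,  H_1 = Z ⊕ Z/2,  H_2 = 0.

We work with the vertex ordering 1 < 2 < 3 < 4 < 5 < 6 < 7 < 8 < 9 < 10. The simplices of K, each written with vertices in increasing order, are:

  0-simplices (10): [1], [2], [3], [4], [5], [6], [7], [8], [9], [10]
  1-simplices (30): (30 of them)
  2-simplices (20): (20 of them)

so the chain groups are C_0 ≅ Z^10, C_1 ≅ Z^30, C_2 ≅ Z^20.

Boundary ∂_1: C_1 → C_0 sends each edge [p,q] (with p < q) to q − p.
This gives a 10×30 integer matrix of rank 9; reducing to Smith normal form yields diagonal entries (1,1,1,1,1,1,1,1,1).

∂_2: C_2 → C_1 sends each 2-simplex [p,q,r] to [q,r] − [p,r] + [p,q]. For instance
  ∂[3,6,7] = [6,7] − [3,7] + [3,6],
  ∂[4,5,8] = [5,8] − [4,8] + [4,5].
As a 30×20 matrix over Z this has rank 20, with invariant factors (1,1,1,1,1,1,1,1,1,1,1,1,1,1,1,1,1,1,1,2).

Reading off H_k = ker ∂_k / im ∂_{k+1}:

  H_0: rank C_0 − rank ∂_1 = 10 − 9 = 1, and the invariant factors of ∂_1 are all 1, so H_0 ≅ Z.
  H_1: rank ker ∂_1 − rank ∂_2 = (30 − 9) − 20 = 1, and ∂_2 has invariant factor 2 > 1, so H_1 ≅ Z ⊕ Z/2.
  H_2: rank ker ∂_2 − rank ∂_3 = (20 − 20) − 0 = 0, and there is no ∂_3, so H_2 ≅ 0.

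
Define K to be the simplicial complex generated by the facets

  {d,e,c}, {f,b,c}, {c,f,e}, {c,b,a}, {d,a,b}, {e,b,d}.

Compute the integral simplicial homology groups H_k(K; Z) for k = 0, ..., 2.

Fix the vertex order a < b < c < d < e < f and write every simplex with vertices in increasing order. Then dim K = 2 and the simplices of K are:

  0-simplices (6): a, b, c, d, e, f
  1-simplices (12): ab, ac, ad, bc, bd, be, bf, cd, ce, cf, de, ef
  2-simplices (6): abc, abd, bcf, bde, cde, cef

giving chain groups C_0 ≅ Z^6, C_1 ≅ Z^12, C_2 ≅ Z^6.

∂_1: C_1 → C_0 is given by ∂[p,q] = [q] − [p].
The resulting 6×12 matrix has rank 5, and its Smith normal form has invariant factors (1,1,1,1,1).

Boundary ∂_2: C_2 → C_1 maps a triangle to the signed sum of its edges. For instance
  ∂abd = bd − ad + ab,
  ∂cef = ef − cf + ce.
This gives a 12×6 integer matrix of rank 6; reducing to Smith normal form yields diagonal entries (1,1,1,1,1,1).

Reading off H_k = ker ∂_k / im ∂_{k+1}:

  H_0: rank C_0 − rank ∂_1 = 6 − 5 = 1, and the invariant factors of ∂_1 are all 1, so H_0 = Z.
  H_1: rank ker ∂_1 − rank ∂_2 = (12 − 5) − 6 = 1, and the invariant factors of ∂_2 are all 1, so H_1 = Z.
  H_2: rank ker ∂_2 − rank ∂_3 = (6 − 6) − 0 = 0, and there is no ∂_3, so H_2 = 0.

As a check, the Euler characteristic is 6 − 12 + 6 = 0, which agrees with 1 − 1 + 0 = 0.

H_0 = Z,  H_1 = Z,  H_2 = 0.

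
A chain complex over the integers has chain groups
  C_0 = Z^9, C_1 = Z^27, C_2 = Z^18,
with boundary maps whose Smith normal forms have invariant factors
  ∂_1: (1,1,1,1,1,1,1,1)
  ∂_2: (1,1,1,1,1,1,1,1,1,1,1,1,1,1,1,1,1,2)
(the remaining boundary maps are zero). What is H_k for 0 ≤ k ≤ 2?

H_0: b_0 = 9 − 0 − 8 = 1; torsion from ∂_1 factors > 1: none. So H_0 ≅ Z.
H_1: b_1 = 27 − 8 − 18 = 1; torsion from ∂_2 factors > 1: [2]. So H_1 ≅ Z × Z/2.
H_2: b_2 = 18 − 18 − 0 = 0; torsion from ∂_3 factors > 1: none. So H_2 ≅ 0.

H_0 ≅ Z,  H_1 ≅ Z × Z/2,  H_2 = 0.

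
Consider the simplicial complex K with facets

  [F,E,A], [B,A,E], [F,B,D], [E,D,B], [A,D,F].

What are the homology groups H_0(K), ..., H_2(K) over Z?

Take the total order A < B < D < E < F on the vertex set. Then K (dimension 2) consists of the simplices:

  0-simplices (5): A, B, D, E, F
  1-simplices (10): AB, AD, AE, AF, BD, BE, BF, DE, DF, EF
  2-simplices (5): ABE, ADF, AEF, BDE, BDF

so the chain groups are C_0 ≅ Z^5, C_1 ≅ Z^10, C_2 ≅ Z^5.

The boundary map ∂_1: C_1 → C_0 sends each edge [p,q] (with p < q) to q − p.
The resulting 5×10 matrix has rank 4, and its Smith normal form has invariant factors (1,1,1,1).

Boundary ∂_2: C_2 → C_1 maps a triangle to the signed sum of its edges. For instance
  ∂AEF = EF − AF + AE,
  ∂BDF = DF − BF + BD.
This gives a 10×5 integer matrix of rank 5; reducing to Smith normal form yields diagonal entries (1,1,1,1,1).

Now H_k = ker ∂_k / im ∂_{k+1}, so:

  H_0: rank C_0 − rank ∂_1 = 5 − 4 = 1, and the invariant factors of ∂_1 are all 1, so H_0 = Z.
  H_1: rank ker ∂_1 − rank ∂_2 = (10 − 4) − 5 = 1, and the invariant factors of ∂_2 are all 1, so H_1 = Z.
  H_2: rank ker ∂_2 − rank ∂_3 = (5 − 5) − 0 = 0, and there is no ∂_3, so H_2 = 0.

(K is a triangulation of the Möbius band.)

H_0 = Z,  H_1 = Z,  H_2 = 0.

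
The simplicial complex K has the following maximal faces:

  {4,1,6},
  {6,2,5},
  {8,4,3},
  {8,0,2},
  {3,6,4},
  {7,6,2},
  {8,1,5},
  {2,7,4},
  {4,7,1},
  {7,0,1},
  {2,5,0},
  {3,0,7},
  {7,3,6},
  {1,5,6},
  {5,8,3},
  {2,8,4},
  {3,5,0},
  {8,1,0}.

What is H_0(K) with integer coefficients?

We work with the vertex ordering 0 < 1 < 2 < 3 < 4 < 5 < 6 < 7 < 8. The simplices of K, each written with vertices in increasing order, are:

  0-simplices (9): [0], [1], [2], [3], [4], [5], [6], [7], [8]
  1-simplices (27): (27 of them)
  2-simplices (18): [0,1,7], [0,1,8], [0,2,5], [0,2,8], [0,3,5], [0,3,7], [1,4,6], [1,4,7], [1,5,6], [1,5,8], [2,4,7], [2,4,8], [2,5,6], [2,6,7], [3,4,6], [3,4,8], [3,5,8], [3,6,7]

Hence C_0 ≅ Z^9, C_1 ≅ Z^27, C_2 ≅ Z^18.

The boundary map ∂_1: C_1 → C_0 maps an edge to its endpoints' difference, ∂[p,q] = q − p.
As a 9×27 matrix over Z this has rank 8, with invariant factors (1,1,1,1,1,1,1,1).

Boundary ∂_2: C_2 → C_1 acts by ∂[p,q,r] = [q,r] − [p,r] + [p,q]. For instance
  ∂[1,4,6] = [4,6] − [1,6] + [1,4],
  ∂[3,6,7] = [6,7] − [3,7] + [3,6].
This gives a 27×18 integer matrix of rank 18; reducing to Smith normal form yields diagonal entries (1,1,1,1,1,1,1,1,1,1,1,1,1,1,1,1,1,2).

Reading off H_k = ker ∂_k / im ∂_{k+1}:

  H_0: rank C_0 − rank ∂_1 = 9 − 8 = 1, and the invariant factors of ∂_1 are all 1, so H_0 ≅ Z.

(K is a triangulation of the Klein bottle.)

H_0 = Z.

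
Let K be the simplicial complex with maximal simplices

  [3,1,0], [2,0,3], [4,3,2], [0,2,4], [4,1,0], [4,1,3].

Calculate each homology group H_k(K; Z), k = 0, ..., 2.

H_0 = Z,  H_1 = 0,  H_2 = Z.

Fix the vertex order 0 < 1 < 2 < 3 < 4 and write every simplex with vertices in increasing order. Then dim K = 2 and the simplices of K are:

  0-simplices (5): [0], [1], [2], [3], [4]
  1-simplices (9): [0,1], [0,2], [0,3], [0,4], [1,3], [1,4], [2,3], [2,4], [3,4]
  2-simplices (6): [0,1,3], [0,1,4], [0,2,3], [0,2,4], [1,3,4], [2,3,4]

giving chain groups C_0 ≅ Z^5, C_1 ≅ Z^9, C_2 ≅ Z^6.

∂_1: C_1 → C_0 sends each edge [p,q] (with p < q) to q − p. For instance
  ∂[3,4] = [4] − [3].
This gives a 5×9 integer matrix of rank 4; reducing to Smith normal form yields diagonal entries (1,1,1,1).

The boundary map ∂_2: C_2 → C_1 sends each 2-simplex [p,q,r] to [q,r] − [p,r] + [p,q]. For instance
  ∂[1,3,4] = [3,4] − [1,4] + [1,3],
  ∂[0,1,3] = [1,3] − [0,3] + [0,1].
As a 9×6 matrix over Z this has rank 5, with invariant factors (1,1,1,1,1).

Computing H_k = (kernel of ∂_k) / (image of ∂_{k+1}):

  H_0: rank C_0 − rank ∂_1 = 5 − 4 = 1, and the invariant factors of ∂_1 are all 1, so H_0 = Z.
  H_1: rank ker ∂_1 − rank ∂_2 = (9 − 4) − 5 = 0, and the invariant factors of ∂_2 are all 1, so H_1 = 0.
  H_2: rank ker ∂_2 − rank ∂_3 = (6 − 5) − 0 = 1, and there is no ∂_3, so H_2 = Z.

(K is a triangulation of the 2-sphere S^2.)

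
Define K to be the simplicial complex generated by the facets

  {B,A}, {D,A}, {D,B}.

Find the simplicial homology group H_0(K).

H_0 ≅ Z.

Fix the vertex order A < B < D and write every simplex with vertices in increasing order. Then dim K = 1 and the simplices of K are:

  0-simplices (3): A, B, D
  1-simplices (3): AB, AD, BD

so the chain groups are C_0 ≅ Z^3, C_1 ≅ Z^3.

Boundary ∂_1: C_1 → C_0 sends each edge [p,q] (with p < q) to q − p. For instance
  ∂AB = B − A.
The resulting 3×3 matrix has rank 2, and its Smith normal form has invariant factors (1,1).

Reading off H_k = ker ∂_k / im ∂_{k+1}:

  H_0: rank C_0 − rank ∂_1 = 3 − 2 = 1, and the invariant factors of ∂_1 are all 1, so H_0 = Z.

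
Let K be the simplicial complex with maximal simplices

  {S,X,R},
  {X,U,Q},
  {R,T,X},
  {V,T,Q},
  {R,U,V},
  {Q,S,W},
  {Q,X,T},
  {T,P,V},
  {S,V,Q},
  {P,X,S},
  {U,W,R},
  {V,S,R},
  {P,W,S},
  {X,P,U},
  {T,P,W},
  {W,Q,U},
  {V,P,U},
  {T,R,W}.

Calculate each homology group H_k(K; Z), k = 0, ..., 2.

H_0 ≅ Z,  H_1 ≅ Z^2,  H_2 ≅ Z.

Take the total order P < Q < R < S < T < U < V < W < X on the vertex set. Then K (dimension 2) consists of the simplices:

  0-simplices (9): P, Q, R, S, T, U, V, W, X
  1-simplices (27): PS, PT, PU, PV, PW, PX, QS, QT, QU, QV, QW, QX, RS, RT, RU, RV, RW, RX, SV, SW, SX, TV, TW, TX, UV, UW, UX
  2-simplices (18): PSW, PSX, PTV, PTW, PUV, PUX, QSV, QSW, QTV, QTX, QUW, QUX, RSV, RSX, RTW, RTX, RUV, RUW

giving chain groups C_0 ≅ Z^9, C_1 ≅ Z^27, C_2 ≅ Z^18.

The boundary map ∂_1: C_1 → C_0 sends each edge [p,q] (with p < q) to q − p. For instance
  ∂QU = U − Q.
This gives a 9×27 integer matrix of rank 8; reducing to Smith normal form yields diagonal entries (1,1,1,1,1,1,1,1).

Boundary ∂_2: C_2 → C_1 acts by ∂[p,q,r] = [q,r] − [p,r] + [p,q]. For instance
  ∂RTX = TX − RX + RT,
  ∂QTV = TV − QV + QT.
The resulting 27×18 matrix has rank 17, and its Smith normal form has invariant factors (1,1,1,1,1,1,1,1,1,1,1,1,1,1,1,1,1).

Computing H_k = (kernel of ∂_k) / (image of ∂_{k+1}):

  H_0: rank C_0 − rank ∂_1 = 9 − 8 = 1, and the invariant factors of ∂_1 are all 1, so H_0 = Z.
  H_1: rank ker ∂_1 − rank ∂_2 = (27 − 8) − 17 = 2, and the invariant factors of ∂_2 are all 1, so H_1 = Z^2.
  H_2: rank ker ∂_2 − rank ∂_3 = (18 − 17) − 0 = 1, and there is no ∂_3, so H_2 = Z.

As a check, the Euler characteristic is 9 − 27 + 18 = 0, which agrees with 1 − 2 + 1 = 0.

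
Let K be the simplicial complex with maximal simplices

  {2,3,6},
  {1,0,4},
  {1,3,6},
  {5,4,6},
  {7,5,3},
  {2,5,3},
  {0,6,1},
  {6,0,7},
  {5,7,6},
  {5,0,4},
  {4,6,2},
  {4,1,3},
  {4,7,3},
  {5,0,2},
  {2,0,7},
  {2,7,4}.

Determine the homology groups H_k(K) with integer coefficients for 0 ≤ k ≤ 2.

K has 8 vertices, 24 edges, 16 triangles.
rank ∂_0 = 0, rank ∂_1 = 7 ⇒ b_0 = 8 − 0 − 7 = 1; all invariant factors of ∂_1 are 1 so no torsion. So H_0 ≅ Z.
rank ∂_1 = 7, rank ∂_2 = 15 ⇒ b_1 = 24 − 7 − 15 = 2; all invariant factors of ∂_2 are 1 so no torsion. So H_1 ≅ Z^2.
rank ∂_2 = 15, rank ∂_3 = 0 ⇒ b_2 = 16 − 15 − 0 = 1. So H_2 ≅ Z.

H_0 = Z,  H_1 = Z^2,  H_2 = Z.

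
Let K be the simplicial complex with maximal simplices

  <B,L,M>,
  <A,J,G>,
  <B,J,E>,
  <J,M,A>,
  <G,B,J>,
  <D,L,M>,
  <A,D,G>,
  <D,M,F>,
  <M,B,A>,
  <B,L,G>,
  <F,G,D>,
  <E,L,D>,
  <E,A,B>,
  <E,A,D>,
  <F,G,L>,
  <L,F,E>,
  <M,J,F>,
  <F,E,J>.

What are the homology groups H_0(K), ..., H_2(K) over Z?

Take the total order A < B < D < E < F < G < J < L < M on the vertex set. Then K (dimension 2) consists of the simplices:

  0-simplices (9): A, B, D, E, F, G, J, L, M
  1-simplices (27): AB, AD, AE, AG, AJ, AM, BE, BG, BJ, BL, BM, DE, DF, DG, DL, DM, EF, EJ, EL, FG, FJ, FL, FM, GJ, GL, JM, LM
  2-simplices (18): ABE, ABM, ADE, ADG, AGJ, AJM, BEJ, BGJ, BGL, BLM, DEL, DFG, DFM, DLM, EFJ, EFL, FGL, FJM

giving chain groups C_0 ≅ Z^9, C_1 ≅ Z^27, C_2 ≅ Z^18.

∂_1: C_1 → C_0 sends each edge [p,q] (with p < q) to q − p. For instance
  ∂DF = F − D.
As a 9×27 matrix over Z this has rank 8, with invariant factors (1,1,1,1,1,1,1,1).

∂_2: C_2 → C_1 sends each 2-simplex [p,q,r] to [q,r] − [p,r] + [p,q]. For instance
  ∂BGL = GL − BL + BG,
  ∂BLM = LM − BM + BL.
The 27×18 boundary matrix has rank 18 and Smith normal form diag(1,1,1,1,1,1,1,1,1,1,1,1,1,1,1,1,1,2).

From H_k ≅ ker(∂_k) / im(∂_{k+1}) we obtain:

  H_0: rank C_0 − rank ∂_1 = 9 − 8 = 1, and the invariant factors of ∂_1 are all 1, so H_0 = Z.
  H_1: rank ker ∂_1 − rank ∂_2 = (27 − 8) − 18 = 1, and ∂_2 has invariant factor 2 > 1, so H_1 = Z ⊕ Z/2.
  H_2: rank ker ∂_2 − rank ∂_3 = (18 − 18) − 0 = 0, and there is no ∂_3, so H_2 = 0.

H_0 ≅ Z,  H_1 ≅ Z ⊕ Z/2,  H_2 = 0.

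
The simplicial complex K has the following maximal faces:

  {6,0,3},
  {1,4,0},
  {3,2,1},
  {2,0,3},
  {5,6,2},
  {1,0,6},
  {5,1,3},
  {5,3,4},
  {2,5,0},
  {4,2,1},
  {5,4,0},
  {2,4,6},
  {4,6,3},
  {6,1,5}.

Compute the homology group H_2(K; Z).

Order the vertices as 0 < 1 < 2 < 3 < 4 < 5 < 6. Listing each simplex with vertices in this order, K has dimension 2 with simplices:

  0-simplices (7): [0], [1], [2], [3], [4], [5], [6]
  1-simplices (21): [0,1], [0,2], [0,3], [0,4], [0,5], [0,6], [1,2], [1,3], [1,4], [1,5], [1,6], [2,3], [2,4], [2,5], [2,6], [3,4], [3,5], [3,6], [4,5], [4,6], [5,6]
  2-simplices (14): [0,1,4], [0,1,6], [0,2,3], [0,2,5], [0,3,6], [0,4,5], [1,2,3], [1,2,4], [1,3,5], [1,5,6], [2,4,6], [2,5,6], [3,4,5], [3,4,6]

Hence C_0 ≅ Z^7, C_1 ≅ Z^21, C_2 ≅ Z^14.

∂_1: C_1 → C_0 maps an edge to its endpoints' difference, ∂[p,q] = q − p. For instance
  ∂[4,5] = [5] − [4].
As a 7×21 matrix over Z this has rank 6, with invariant factors (1,1,1,1,1,1).

The boundary map ∂_2: C_2 → C_1 sends each 2-simplex [p,q,r] to [q,r] − [p,r] + [p,q]. For instance
  ∂[1,5,6] = [5,6] − [1,6] + [1,5],
  ∂[1,2,3] = [2,3] − [1,3] + [1,2].
As a 21×14 matrix over Z this has rank 13, with invariant factors (1,1,1,1,1,1,1,1,1,1,1,1,1).

Now H_k = ker ∂_k / im ∂_{k+1}, so:

  H_2: rank ker ∂_2 − rank ∂_3 = (14 − 13) − 0 = 1, and there is no ∂_3, so H_2 = Z.

H_2 = Z.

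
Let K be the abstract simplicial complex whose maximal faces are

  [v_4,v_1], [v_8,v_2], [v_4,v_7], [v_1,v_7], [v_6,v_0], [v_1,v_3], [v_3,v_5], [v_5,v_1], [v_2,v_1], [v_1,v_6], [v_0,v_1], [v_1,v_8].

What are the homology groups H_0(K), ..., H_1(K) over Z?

H_0 = Z,  H_1 = Z^4.

Take the total order v_0 < v_1 < v_2 < v_3 < v_4 < v_5 < v_6 < v_7 < v_8 on the vertex set. Then K (dimension 1) consists of the simplices:

  0-simplices (9): [v_0], [v_1], [v_2], [v_3], [v_4], [v_5], [v_6], [v_7], [v_8]
  1-simplices (12): [v_0,v_1], [v_0,v_6], [v_1,v_2], [v_1,v_3], [v_1,v_4], [v_1,v_5], [v_1,v_6], [v_1,v_7], [v_1,v_8], [v_2,v_8], [v_3,v_5], [v_4,v_7]

so the chain groups are C_0 ≅ Z^9, C_1 ≅ Z^12.

∂_1: C_1 → C_0 maps an edge to its endpoints' difference, ∂[p,q] = q − p. For instance
  ∂[v_1,v_8] = [v_8] − [v_1].
The resulting 9×12 matrix has rank 8, and its Smith normal form has invariant factors (1,1,1,1,1,1,1,1).

Computing H_k = (kernel of ∂_k) / (image of ∂_{k+1}):

  H_0: rank C_0 − rank ∂_1 = 9 − 8 = 1, and the invariant factors of ∂_1 are all 1, so H_0 = Z.
  H_1: rank ker ∂_1 − rank ∂_2 = (12 − 8) − 0 = 4, and there is no ∂_2, so H_1 = Z^4.

(K is a triangulation of a wedge of 4 circles.)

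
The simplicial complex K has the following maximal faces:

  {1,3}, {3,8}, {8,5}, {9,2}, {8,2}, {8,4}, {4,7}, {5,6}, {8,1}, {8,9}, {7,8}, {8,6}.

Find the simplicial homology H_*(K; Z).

We work with the vertex ordering 1 < 2 < 3 < 4 < 5 < 6 < 7 < 8 < 9. The simplices of K, each written with vertices in increasing order, are:

  0-simplices (9): [1], [2], [3], [4], [5], [6], [7], [8], [9]
  1-simplices (12): [1,3], [1,8], [2,8], [2,9], [3,8], [4,7], [4,8], [5,6], [5,8], [6,8], [7,8], [8,9]

giving chain groups C_0 ≅ Z^9, C_1 ≅ Z^12.

Boundary ∂_1: C_1 → C_0 sends each edge [p,q] (with p < q) to q − p. For instance
  ∂[5,6] = [6] − [5].
The 9×12 boundary matrix has rank 8 and Smith normal form diag(1,1,1,1,1,1,1,1).

Computing H_k = (kernel of ∂_k) / (image of ∂_{k+1}):

  H_0: rank C_0 − rank ∂_1 = 9 − 8 = 1, and the invariant factors of ∂_1 are all 1, so H_0 = Z.
  H_1: rank ker ∂_1 − rank ∂_2 = (12 − 8) − 0 = 4, and there is no ∂_2, so H_1 = Z^4.

As a check, the Euler characteristic is 9 − 12 = -3, which agrees with 1 − 4 = -3.
(K is a triangulation of a wedge of 4 circles.)

H_0 = Z,  H_1 = Z^4.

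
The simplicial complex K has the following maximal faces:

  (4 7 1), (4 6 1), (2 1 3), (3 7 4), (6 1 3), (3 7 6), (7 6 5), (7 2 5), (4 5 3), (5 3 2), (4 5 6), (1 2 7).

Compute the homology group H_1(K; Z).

H_1 ≅ Z/2.

K has 7 vertices, 18 edges, 12 triangles.
rank ∂_1 = 6, rank ∂_2 = 12 ⇒ b_1 = 18 − 6 − 12 = 0; ∂_2 has invariant factor(s) [2] giving torsion. So H_1 ≅ Z/2.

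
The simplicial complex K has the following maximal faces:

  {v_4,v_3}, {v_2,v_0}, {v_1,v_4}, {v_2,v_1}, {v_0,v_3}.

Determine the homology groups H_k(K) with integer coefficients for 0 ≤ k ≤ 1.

H_0 = Z,  H_1 = Z.

K has 5 vertices, 5 edges.
rank ∂_0 = 0, rank ∂_1 = 4 ⇒ b_0 = 5 − 0 − 4 = 1; all invariant factors of ∂_1 are 1 so no torsion. So H_0 ≅ Z.
rank ∂_1 = 4, rank ∂_2 = 0 ⇒ b_1 = 5 − 4 − 0 = 1. So H_1 ≅ Z.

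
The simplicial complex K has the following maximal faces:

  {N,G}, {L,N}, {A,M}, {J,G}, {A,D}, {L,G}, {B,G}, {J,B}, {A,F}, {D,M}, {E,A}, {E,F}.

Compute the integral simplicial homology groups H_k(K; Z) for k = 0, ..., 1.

Order the vertices as A < B < D < E < F < G < J < L < M < N. Listing each simplex with vertices in this order, K has dimension 1 with simplices:

  0-simplices (10): A, B, D, E, F, G, J, L, M, N
  1-simplices (12): AD, AE, AF, AM, BG, BJ, DM, EF, GJ, GL, GN, LN

giving chain groups C_0 ≅ Z^10, C_1 ≅ Z^12.

Boundary ∂_1: C_1 → C_0 maps an edge to its endpoints' difference, ∂[p,q] = q − p. For instance
  ∂GN = N − G.
As a 10×12 matrix over Z this has rank 8, with invariant factors (1,1,1,1,1,1,1,1).

From H_k ≅ ker(∂_k) / im(∂_{k+1}) we obtain:

  H_0: rank C_0 − rank ∂_1 = 10 − 8 = 2, and the invariant factors of ∂_1 are all 1, so H_0 = Z^2.
  H_1: rank ker ∂_1 − rank ∂_2 = (12 − 8) − 0 = 4, and there is no ∂_2, so H_1 = Z^4.

H_0 ≅ Z^2,  H_1 ≅ Z^4.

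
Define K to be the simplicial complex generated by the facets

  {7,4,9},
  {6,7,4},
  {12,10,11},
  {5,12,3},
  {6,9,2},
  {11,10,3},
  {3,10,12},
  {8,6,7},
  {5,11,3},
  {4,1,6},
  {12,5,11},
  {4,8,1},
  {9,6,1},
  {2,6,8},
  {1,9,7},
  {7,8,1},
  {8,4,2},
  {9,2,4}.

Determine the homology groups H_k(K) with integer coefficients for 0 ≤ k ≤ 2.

Order the vertices as 1 < 2 < 3 < 4 < 5 < 6 < 7 < 8 < 9 < 10 < 11 < 12. Listing each simplex with vertices in this order, K has dimension 2 with simplices:

  0-simplices (12): [1], [2], [3], [4], [5], [6], [7], [8], [9], [10], [11], [12]
  1-simplices (27): (27 of them)
  2-simplices (18): (18 of them)

so the chain groups are C_0 ≅ Z^12, C_1 ≅ Z^27, C_2 ≅ Z^18.

∂_1: C_1 → C_0 is given by ∂[p,q] = [q] − [p]. For instance
  ∂[1,7] = [7] − [1].
The resulting 12×27 matrix has rank 10, and its Smith normal form has invariant factors (1,1,1,1,1,1,1,1,1,1).

The boundary map ∂_2: C_2 → C_1 acts by ∂[p,q,r] = [q,r] − [p,r] + [p,q]. For instance
  ∂[1,7,9] = [7,9] − [1,9] + [1,7],
  ∂[1,7,8] = [7,8] − [1,8] + [1,7].
The 27×18 boundary matrix has rank 17 and Smith normal form diag(1,1,1,1,1,1,1,1,1,1,1,1,1,1,1,1,2).

Computing H_k = (kernel of ∂_k) / (image of ∂_{k+1}):

  H_0: rank C_0 − rank ∂_1 = 12 − 10 = 2, and the invariant factors of ∂_1 are all 1, so H_0 ≅ Z^2.
  H_1: rank ker ∂_1 − rank ∂_2 = (27 − 10) − 17 = 0, and ∂_2 has invariant factor 2 > 1, so H_1 ≅ Z/2.
  H_2: rank ker ∂_2 − rank ∂_3 = (18 − 17) − 0 = 1, and there is no ∂_3, so H_2 ≅ Z.

H_0 ≅ Z^2,  H_1 ≅ Z/2,  H_2 ≅ Z.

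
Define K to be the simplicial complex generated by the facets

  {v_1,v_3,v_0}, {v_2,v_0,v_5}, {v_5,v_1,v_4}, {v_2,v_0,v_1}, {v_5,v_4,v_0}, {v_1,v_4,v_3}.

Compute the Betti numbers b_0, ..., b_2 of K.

We work with the vertex ordering v_0 < v_1 < v_2 < v_3 < v_4 < v_5. The simplices of K, each written with vertices in increasing order, are:

  0-simplices (6): [v_0], [v_1], [v_2], [v_3], [v_4], [v_5]
  1-simplices (12): [v_0,v_1], [v_0,v_2], [v_0,v_3], [v_0,v_4], [v_0,v_5], [v_1,v_2], [v_1,v_3], [v_1,v_4], [v_1,v_5], [v_2,v_5], [v_3,v_4], [v_4,v_5]
  2-simplices (6): [v_0,v_1,v_2], [v_0,v_1,v_3], [v_0,v_2,v_5], [v_0,v_4,v_5], [v_1,v_3,v_4], [v_1,v_4,v_5]

so the chain groups are C_0 ≅ Z^6, C_1 ≅ Z^12, C_2 ≅ Z^6.

∂_1: C_1 → C_0 maps an edge to its endpoints' difference, ∂[p,q] = q − p. For instance
  ∂[v_4,v_5] = [v_5] − [v_4].
As a 6×12 matrix over Z this has rank 5, with invariant factors (1,1,1,1,1).

The boundary map ∂_2: C_2 → C_1 maps a triangle to the signed sum of its edges. For instance
  ∂[v_0,v_1,v_2] = [v_1,v_2] − [v_0,v_2] + [v_0,v_1],
  ∂[v_0,v_1,v_3] = [v_1,v_3] − [v_0,v_3] + [v_0,v_1].
As a 12×6 matrix over Z this has rank 6, with invariant factors (1,1,1,1,1,1).

Computing H_k = (kernel of ∂_k) / (image of ∂_{k+1}):

  H_0: rank C_0 − rank ∂_1 = 6 − 5 = 1, and the invariant factors of ∂_1 are all 1, so H_0 ≅ Z.
  H_1: rank ker ∂_1 − rank ∂_2 = (12 − 5) − 6 = 1, and the invariant factors of ∂_2 are all 1, so H_1 ≅ Z.
  H_2: rank ker ∂_2 − rank ∂_3 = (6 − 6) − 0 = 0, and there is no ∂_3, so H_2 ≅ 0.

Hence the Betti numbers are b_0 = 1, b_1 = 1, b_2 = 0.

b_0 = 1, b_1 = 1, b_2 = 0.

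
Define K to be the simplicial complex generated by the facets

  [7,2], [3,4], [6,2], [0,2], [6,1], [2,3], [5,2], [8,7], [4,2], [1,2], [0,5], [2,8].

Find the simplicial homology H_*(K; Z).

Fix the vertex order 0 < 1 < 2 < 3 < 4 < 5 < 6 < 7 < 8 and write every simplex with vertices in increasing order. Then dim K = 1 and the simplices of K are:

  0-simplices (9): [0], [1], [2], [3], [4], [5], [6], [7], [8]
  1-simplices (12): [0,2], [0,5], [1,2], [1,6], [2,3], [2,4], [2,5], [2,6], [2,7], [2,8], [3,4], [7,8]

giving chain groups C_0 ≅ Z^9, C_1 ≅ Z^12.

Boundary ∂_1: C_1 → C_0 sends each edge [p,q] (with p < q) to q − p.
The resulting 9×12 matrix has rank 8, and its Smith normal form has invariant factors (1,1,1,1,1,1,1,1).

Reading off H_k = ker ∂_k / im ∂_{k+1}:

  H_0: rank C_0 − rank ∂_1 = 9 − 8 = 1, and the invariant factors of ∂_1 are all 1, so H_0 ≅ Z.
  H_1: rank ker ∂_1 − rank ∂_2 = (12 − 8) − 0 = 4, and there is no ∂_2, so H_1 ≅ Z^4.

H_0 = Z,  H_1 = Z^4.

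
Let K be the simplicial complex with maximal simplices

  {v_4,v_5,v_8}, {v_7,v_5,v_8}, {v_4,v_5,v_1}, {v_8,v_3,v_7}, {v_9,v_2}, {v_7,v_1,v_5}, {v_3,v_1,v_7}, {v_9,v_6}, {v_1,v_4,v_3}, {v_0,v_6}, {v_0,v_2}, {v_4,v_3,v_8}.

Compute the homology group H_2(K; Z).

H_2 = Z.

Order the vertices as v_0 < v_1 < v_2 < v_3 < v_4 < v_5 < v_6 < v_7 < v_8 < v_9. Listing each simplex with vertices in this order, K has dimension 2 with simplices:

  0-simplices (10): [v_0], [v_1], [v_2], [v_3], [v_4], [v_5], [v_6], [v_7], [v_8], [v_9]
  1-simplices (16): (16 of them)
  2-simplices (8): [v_1,v_3,v_4], [v_1,v_3,v_7], [v_1,v_4,v_5], [v_1,v_5,v_7], [v_3,v_4,v_8], [v_3,v_7,v_8], [v_4,v_5,v_8], [v_5,v_7,v_8]

so the chain groups are C_0 ≅ Z^10, C_1 ≅ Z^16, C_2 ≅ Z^8.

The boundary map ∂_1: C_1 → C_0 sends each edge [p,q] (with p < q) to q − p.
This gives a 10×16 integer matrix of rank 8; reducing to Smith normal form yields diagonal entries (1,1,1,1,1,1,1,1).

Boundary ∂_2: C_2 → C_1 maps a triangle to the signed sum of its edges. For instance
  ∂[v_1,v_4,v_5] = [v_4,v_5] − [v_1,v_5] + [v_1,v_4],
  ∂[v_1,v_5,v_7] = [v_5,v_7] − [v_1,v_7] + [v_1,v_5].
This gives a 16×8 integer matrix of rank 7; reducing to Smith normal form yields diagonal entries (1,1,1,1,1,1,1).

Now H_k = ker ∂_k / im ∂_{k+1}, so:

  H_2: rank ker ∂_2 − rank ∂_3 = (8 − 7) − 0 = 1, and there is no ∂_3, so H_2 = Z.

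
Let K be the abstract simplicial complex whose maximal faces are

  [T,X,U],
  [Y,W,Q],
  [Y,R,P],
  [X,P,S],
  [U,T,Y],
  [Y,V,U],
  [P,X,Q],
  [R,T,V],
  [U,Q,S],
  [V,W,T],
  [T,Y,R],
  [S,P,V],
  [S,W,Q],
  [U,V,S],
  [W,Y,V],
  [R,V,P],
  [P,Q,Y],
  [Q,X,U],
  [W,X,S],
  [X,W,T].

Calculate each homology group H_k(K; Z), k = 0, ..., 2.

Fix the vertex order P < Q < R < S < T < U < V < W < X < Y and write every simplex with vertices in increasing order. Then dim K = 2 and the simplices of K are:

  0-simplices (10): P, Q, R, S, T, U, V, W, X, Y
  1-simplices (30): PQ, PR, PS, PV, PX, PY, QS, QU, QW, QX, QY, RT, RV, RY, SU, SV, SW, SX, TU, TV, TW, TX, TY, UV, UX, UY, VW, VY, WX, WY
  2-simplices (20): PQX, PQY, PRV, PRY, PSV, PSX, QSU, QSW, QUX, QWY, RTV, RTY, SUV, SWX, TUX, TUY, TVW, TWX, UVY, VWY

giving chain groups C_0 ≅ Z^10, C_1 ≅ Z^30, C_2 ≅ Z^20.

Boundary ∂_1: C_1 → C_0 is given by ∂[p,q] = [q] − [p]. For instance
  ∂RY = Y − R.
This gives a 10×30 integer matrix of rank 9; reducing to Smith normal form yields diagonal entries (1,1,1,1,1,1,1,1,1).

Boundary ∂_2: C_2 → C_1 sends each 2-simplex [p,q,r] to [q,r] − [p,r] + [p,q]. For instance
  ∂TWX = WX − TX + TW,
  ∂PQY = QY − PY + PQ.
The resulting 30×20 matrix has rank 20, and its Smith normal form has invariant factors (1,1,1,1,1,1,1,1,1,1,1,1,1,1,1,1,1,1,1,2).

Now H_k = ker ∂_k / im ∂_{k+1}, so:

  H_0: rank C_0 − rank ∂_1 = 10 − 9 = 1, and the invariant factors of ∂_1 are all 1, so H_0 ≅ Z.
  H_1: rank ker ∂_1 − rank ∂_2 = (30 − 9) − 20 = 1, and ∂_2 has invariant factor 2 > 1, so H_1 ≅ Z ⊕ Z/2Z.
  H_2: rank ker ∂_2 − rank ∂_3 = (20 − 20) − 0 = 0, and there is no ∂_3, so H_2 ≅ 0.

As a check, the Euler characteristic is 10 − 30 + 20 = 0, which agrees with 1 − 1 + 0 = 0.

H_0 ≅ Z,  H_1 ≅ Z ⊕ Z/2Z,  H_2 = 0.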